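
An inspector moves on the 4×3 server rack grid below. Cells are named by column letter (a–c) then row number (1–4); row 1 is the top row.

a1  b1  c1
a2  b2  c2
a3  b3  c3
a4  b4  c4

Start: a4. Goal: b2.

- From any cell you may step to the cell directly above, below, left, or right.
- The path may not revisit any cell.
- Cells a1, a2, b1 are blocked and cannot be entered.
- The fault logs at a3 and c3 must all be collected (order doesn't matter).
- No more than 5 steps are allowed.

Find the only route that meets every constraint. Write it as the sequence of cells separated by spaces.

The 5-move cap with required stops at a3, c3 leaves no slack for detours.
Route from a4: up to a3, 2× right (reaching c3), up to c2, left to b2 — 5 moves in all.
Check: all required cells visited; 5 ≤ 5 moves.

a4 a3 b3 c3 c2 b2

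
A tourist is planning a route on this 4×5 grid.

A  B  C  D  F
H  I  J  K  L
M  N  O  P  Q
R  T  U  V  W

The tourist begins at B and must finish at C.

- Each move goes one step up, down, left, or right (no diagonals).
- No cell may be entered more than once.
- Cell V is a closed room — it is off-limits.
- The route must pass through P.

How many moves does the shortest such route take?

7

Any route passes through P somewhere between B and C. Summing Manhattan distances along the two legs (B → P → C) gives a lower bound of 4 + 3 = 7 moves.
A route of 7 moves achieves this: B → I → N → O → P → K → D → C.
Since 7 matches the lower bound, it is optimal.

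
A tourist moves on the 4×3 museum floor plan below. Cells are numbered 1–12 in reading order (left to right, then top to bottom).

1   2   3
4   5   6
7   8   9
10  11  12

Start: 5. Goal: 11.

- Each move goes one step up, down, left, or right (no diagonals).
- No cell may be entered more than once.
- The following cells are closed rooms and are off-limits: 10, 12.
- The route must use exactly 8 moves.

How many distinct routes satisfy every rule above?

2

Need simple routes of exactly 8 moves from 5 to 11 (Manhattan distance 2, so 3 moves are spent on a detour and 3 undoing it).
Enumerating: 5 4 1 2 3 6 9 8 11 | 5 6 3 2 1 4 7 8 11.
That gives 2 routes.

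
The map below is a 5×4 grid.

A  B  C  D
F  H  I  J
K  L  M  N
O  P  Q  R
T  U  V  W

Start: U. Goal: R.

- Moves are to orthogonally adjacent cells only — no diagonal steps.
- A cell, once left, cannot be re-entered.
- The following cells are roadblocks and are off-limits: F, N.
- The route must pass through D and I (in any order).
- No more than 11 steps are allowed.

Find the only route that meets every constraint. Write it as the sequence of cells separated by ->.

U -> P -> L -> H -> B -> C -> D -> J -> I -> M -> Q -> R

The 11-move cap with required stops at D, I leaves no slack for detours.
Route from U: up 4 to B, right 2 to D, down 1 to J, left 1 to I, down 2 to Q, right 1 to R — 11 moves in all.
Check: all required cells visited; 11 ≤ 11 moves.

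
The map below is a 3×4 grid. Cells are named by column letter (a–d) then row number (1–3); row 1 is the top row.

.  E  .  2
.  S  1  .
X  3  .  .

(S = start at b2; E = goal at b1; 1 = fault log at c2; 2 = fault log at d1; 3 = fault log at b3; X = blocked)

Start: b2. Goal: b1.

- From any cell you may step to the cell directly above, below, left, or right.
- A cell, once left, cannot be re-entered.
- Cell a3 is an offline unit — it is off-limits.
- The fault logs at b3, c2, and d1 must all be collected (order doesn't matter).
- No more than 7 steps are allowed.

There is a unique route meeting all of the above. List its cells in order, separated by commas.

Any route must reach b3, c2, and d1 and still end at b1 within 7 moves, so the order of the required stops is forced.
Route from b2: down 1 to b3, right 1 to c3, up 1 to c2, right 1 to d2, up 1 to d1, left 2 to b1 — 7 moves in all.
Check: all required cells visited; 7 ≤ 7 moves.

b2, b3, c3, c2, d2, d1, c1, b1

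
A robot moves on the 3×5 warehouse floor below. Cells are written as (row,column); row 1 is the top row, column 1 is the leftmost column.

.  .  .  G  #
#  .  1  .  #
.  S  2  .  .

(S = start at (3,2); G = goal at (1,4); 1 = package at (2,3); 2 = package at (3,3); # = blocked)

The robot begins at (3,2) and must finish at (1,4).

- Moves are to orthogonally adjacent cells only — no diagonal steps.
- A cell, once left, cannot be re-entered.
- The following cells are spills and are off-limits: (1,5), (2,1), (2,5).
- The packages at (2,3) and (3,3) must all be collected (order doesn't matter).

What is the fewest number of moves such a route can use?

Any route passes through (2,3) and (3,3) in some order between (3,2) and (1,4). Summing Manhattan distances along each leg and taking the cheapest ordering ((3,2) → (3,3) → (2,3) → (1,4)) gives a lower bound of 1 + 1 + 2 = 4 moves.
A route of 4 moves achieves this: (3,2) → (3,3) → (2,3) → (1,3) → (1,4).
Since 4 matches the lower bound, it is optimal.

4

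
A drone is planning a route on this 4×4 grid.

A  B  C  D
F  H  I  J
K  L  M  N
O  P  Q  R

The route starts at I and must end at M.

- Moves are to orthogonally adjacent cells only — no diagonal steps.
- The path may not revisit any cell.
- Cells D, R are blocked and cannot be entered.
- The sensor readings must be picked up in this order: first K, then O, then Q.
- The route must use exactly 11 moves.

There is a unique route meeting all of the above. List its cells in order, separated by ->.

I -> C -> B -> A -> F -> H -> L -> K -> O -> P -> Q -> M

The waypoints must appear in the order K, O, Q, with no cell reused.
Route from I: up 1 to C, left 2 to A, down 1 to F, right 1 to H, down 1 to L, left 1 to K, down 1 to O, right 2 to Q, up 1 to M — 11 moves in all.
Check: order respected (K at step 7, O at step 8, Q at step 10); 11 moves as required.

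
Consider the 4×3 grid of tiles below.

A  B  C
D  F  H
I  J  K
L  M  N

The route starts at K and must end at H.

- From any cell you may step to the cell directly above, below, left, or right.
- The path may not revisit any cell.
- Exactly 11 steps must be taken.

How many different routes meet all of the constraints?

Need simple routes of exactly 11 moves from K to H (Manhattan distance 1, so 5 moves are spent on a detour and 5 undoing it).
Enumerating: K N M L I J F D A B C H.
That gives 1 route.

1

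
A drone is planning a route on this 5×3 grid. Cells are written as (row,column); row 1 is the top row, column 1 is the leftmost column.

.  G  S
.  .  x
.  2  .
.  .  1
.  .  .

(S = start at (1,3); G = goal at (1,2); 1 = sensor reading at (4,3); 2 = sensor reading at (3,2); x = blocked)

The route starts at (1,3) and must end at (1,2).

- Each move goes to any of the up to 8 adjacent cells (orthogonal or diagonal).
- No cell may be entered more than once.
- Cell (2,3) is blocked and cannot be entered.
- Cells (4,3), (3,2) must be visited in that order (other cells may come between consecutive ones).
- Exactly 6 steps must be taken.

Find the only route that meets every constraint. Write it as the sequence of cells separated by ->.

(1,3) -> (2,2) -> (3,3) -> (4,3) -> (3,2) -> (2,1) -> (1,2)

The waypoints must appear in the order (4,3), (3,2), with no cell reused.
Route from (1,3): down-left to (2,2), down-right to (3,3), down to (4,3), 2× up-left (reaching (2,1)), up-right to (1,2) — 6 moves in all.
Check: order respected (1 at step 3, 2 at step 4); 6 moves as required.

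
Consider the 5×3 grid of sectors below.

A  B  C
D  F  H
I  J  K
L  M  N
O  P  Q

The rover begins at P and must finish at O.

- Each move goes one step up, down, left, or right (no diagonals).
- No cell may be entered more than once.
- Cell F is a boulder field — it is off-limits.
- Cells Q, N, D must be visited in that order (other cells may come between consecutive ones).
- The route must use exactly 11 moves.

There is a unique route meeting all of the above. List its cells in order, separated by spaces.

The waypoints must appear in the order Q, N, D, with no cell reused.
Route from P: right to Q, 4× up (reaching C), 2× left (reaching A), 4× down (reaching O) — 11 moves in all.
Check: order respected (Q at step 1, N at step 2, D at step 8); 11 moves as required.

P Q N K H C B A D I L O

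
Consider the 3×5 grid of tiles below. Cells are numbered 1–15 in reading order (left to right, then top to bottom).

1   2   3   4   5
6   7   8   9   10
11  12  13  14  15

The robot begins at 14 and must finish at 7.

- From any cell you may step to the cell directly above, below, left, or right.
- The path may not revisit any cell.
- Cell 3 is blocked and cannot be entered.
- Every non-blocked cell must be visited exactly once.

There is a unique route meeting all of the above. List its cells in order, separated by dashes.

Need to visit all 14 open cells exactly once, starting at 14 and ending at 7.
Cell 2 has only two open neighbours (7 and 1), so the path must pass straight through it: one of those is the cell it's entered from and the other is where it exits.
Route from 14: right 1 to 15, up 2 to 5, left 1 to 4, down 1 to 9, left 1 to 8, down 1 to 13, left 2 to 11, up 2 to 1, right 1 to 2, down 1 to 7 — 13 moves in all.
Check: all 14 open cells covered.

14 - 15 - 10 - 5 - 4 - 9 - 8 - 13 - 12 - 11 - 6 - 1 - 2 - 7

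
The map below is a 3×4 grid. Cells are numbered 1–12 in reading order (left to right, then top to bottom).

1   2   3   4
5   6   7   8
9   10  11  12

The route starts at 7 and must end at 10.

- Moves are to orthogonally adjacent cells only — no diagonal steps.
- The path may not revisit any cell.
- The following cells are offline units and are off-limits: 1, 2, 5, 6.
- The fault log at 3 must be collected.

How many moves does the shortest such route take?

Any route passes through 3 somewhere between 7 and 10. Summing Manhattan distances along the two legs (7 → 3 → 10) gives a lower bound of 1 + 3 = 4 moves.
The shortest route satisfying every rule uses 6 moves: 7 → 3 → 4 → 8 → 12 → 11 → 10.
The no-revisit rule (legs can't share cells) pushes the minimum above the 4-move bound; an exhaustive check rules out every length from 4 to 5, leaving 6 as the minimum.

6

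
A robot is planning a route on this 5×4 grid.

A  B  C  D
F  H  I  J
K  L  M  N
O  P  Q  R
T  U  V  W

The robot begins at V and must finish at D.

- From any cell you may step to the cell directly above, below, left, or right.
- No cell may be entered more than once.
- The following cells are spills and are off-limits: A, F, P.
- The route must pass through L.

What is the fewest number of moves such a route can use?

Any route passes through L somewhere between V and D. Summing Manhattan distances along the two legs (V → L → D) gives a lower bound of 3 + 4 = 7 moves.
A route of 7 moves achieves this: V → Q → M → L → H → B → C → D.
Since 7 matches the lower bound, it is optimal.

7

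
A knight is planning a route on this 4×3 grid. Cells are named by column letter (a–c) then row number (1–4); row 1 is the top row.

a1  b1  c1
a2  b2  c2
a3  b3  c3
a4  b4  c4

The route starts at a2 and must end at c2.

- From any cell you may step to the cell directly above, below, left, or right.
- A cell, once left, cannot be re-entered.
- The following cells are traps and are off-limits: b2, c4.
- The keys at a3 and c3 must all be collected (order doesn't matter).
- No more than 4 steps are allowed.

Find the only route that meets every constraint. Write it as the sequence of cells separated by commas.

a2, a3, b3, c3, c2

Any route must reach a3 and c3 and still end at c2 within 4 moves, so the order of the required stops is forced.
Route from a2: down 1 to a3, right 2 to c3, up 1 to c2 — 4 moves in all.
Check: all required cells visited; 4 ≤ 4 moves.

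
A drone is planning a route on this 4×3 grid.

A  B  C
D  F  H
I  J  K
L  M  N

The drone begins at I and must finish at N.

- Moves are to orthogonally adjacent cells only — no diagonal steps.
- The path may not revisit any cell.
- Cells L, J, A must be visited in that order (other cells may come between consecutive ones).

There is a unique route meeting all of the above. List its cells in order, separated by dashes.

The waypoints must appear in the order L, J, A, with no cell reused.
Route from I: down 1 to L, right 1 to M, up 2 to F, left 1 to D, up 1 to A, right 2 to C, down 3 to N — 11 moves in all.
Check: order respected (L at step 1, J at step 3, A at step 6).

I - L - M - J - F - D - A - B - C - H - K - N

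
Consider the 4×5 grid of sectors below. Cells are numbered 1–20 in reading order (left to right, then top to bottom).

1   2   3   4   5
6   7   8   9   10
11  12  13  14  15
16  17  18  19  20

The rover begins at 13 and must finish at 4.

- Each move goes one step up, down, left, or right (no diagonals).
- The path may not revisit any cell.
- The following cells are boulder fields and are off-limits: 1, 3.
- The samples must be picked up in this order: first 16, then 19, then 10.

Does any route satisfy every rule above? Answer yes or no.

yes

One route that works: 13 → 12 → 11 → 16 → 17 → 18 → 19 → 14 → 9 → 10 → 5 → 4.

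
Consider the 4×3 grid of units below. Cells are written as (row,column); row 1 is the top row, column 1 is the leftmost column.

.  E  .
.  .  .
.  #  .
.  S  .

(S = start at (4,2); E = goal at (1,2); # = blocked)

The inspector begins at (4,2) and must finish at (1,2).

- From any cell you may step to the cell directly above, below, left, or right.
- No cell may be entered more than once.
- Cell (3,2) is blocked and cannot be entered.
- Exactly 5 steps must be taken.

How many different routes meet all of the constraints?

Need simple routes of exactly 5 moves from (4,2) to (1,2) (Manhattan distance 3, so 1 moves are spent on a detour and 1 undoing it).
Enumerating: (4,2) (4,1) (3,1) (2,1) (1,1) (1,2) | (4,2) (4,1) (3,1) (2,1) (2,2) (1,2) | (4,2) (4,3) (3,3) (2,3) (1,3) (1,2) | (4,2) (4,3) (3,3) (2,3) (2,2) (1,2).
That gives 4 routes.

4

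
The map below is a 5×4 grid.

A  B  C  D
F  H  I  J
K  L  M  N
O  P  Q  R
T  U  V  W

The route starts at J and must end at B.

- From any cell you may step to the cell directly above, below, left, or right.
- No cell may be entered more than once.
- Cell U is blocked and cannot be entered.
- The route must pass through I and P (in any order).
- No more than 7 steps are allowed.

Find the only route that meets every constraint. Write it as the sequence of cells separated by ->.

J -> I -> M -> Q -> P -> L -> H -> B

Any route must reach I and P and still end at B within 7 moves, so the order of the required stops is forced.
Route from J: left 1 to I, down 2 to Q, left 1 to P, up 3 to B — 7 moves in all.
Check: all required cells visited; 7 ≤ 7 moves.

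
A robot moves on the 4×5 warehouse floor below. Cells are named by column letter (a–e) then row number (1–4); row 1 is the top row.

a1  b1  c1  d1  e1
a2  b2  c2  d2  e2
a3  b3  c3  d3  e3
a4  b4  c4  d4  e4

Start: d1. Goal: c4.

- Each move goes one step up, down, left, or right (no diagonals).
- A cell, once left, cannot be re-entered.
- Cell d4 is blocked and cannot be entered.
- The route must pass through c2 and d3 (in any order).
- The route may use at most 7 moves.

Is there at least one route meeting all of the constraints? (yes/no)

yes

One route that works: d1 → c1 → c2 → d2 → d3 → c3 → c4.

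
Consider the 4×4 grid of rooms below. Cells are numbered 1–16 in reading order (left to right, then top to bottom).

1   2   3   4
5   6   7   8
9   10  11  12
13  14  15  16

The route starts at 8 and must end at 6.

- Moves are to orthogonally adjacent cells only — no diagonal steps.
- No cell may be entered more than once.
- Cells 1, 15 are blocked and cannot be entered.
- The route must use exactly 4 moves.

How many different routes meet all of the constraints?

6

Need simple routes of exactly 4 moves from 8 to 6 (Manhattan distance 2, so 1 moves are spent on a detour and 1 undoing it).
Enumerating: 8 4 3 7 6 | 8 4 3 2 6 | 8 12 11 7 6 | 8 12 11 10 6 | 8 7 3 2 6 | 8 7 11 10 6.
That gives 6 routes.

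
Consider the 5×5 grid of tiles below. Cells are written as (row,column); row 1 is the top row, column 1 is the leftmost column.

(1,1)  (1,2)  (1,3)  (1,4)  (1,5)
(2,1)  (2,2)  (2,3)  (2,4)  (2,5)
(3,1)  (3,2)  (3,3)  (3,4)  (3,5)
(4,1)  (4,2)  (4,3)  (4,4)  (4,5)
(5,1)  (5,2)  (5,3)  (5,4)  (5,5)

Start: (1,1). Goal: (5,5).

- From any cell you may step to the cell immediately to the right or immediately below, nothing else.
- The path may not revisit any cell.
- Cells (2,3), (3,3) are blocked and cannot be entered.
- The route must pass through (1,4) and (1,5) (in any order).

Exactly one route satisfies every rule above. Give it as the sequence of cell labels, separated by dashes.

(1,1) - (1,2) - (1,3) - (1,4) - (1,5) - (2,5) - (3,5) - (4,5) - (5,5)

Moves only go right or down, so the column and row indices never decrease.
Route from (1,1): 4× right (reaching (1,5)), 4× down (reaching (5,5)) — 8 moves in all.
Check: all required cells visited.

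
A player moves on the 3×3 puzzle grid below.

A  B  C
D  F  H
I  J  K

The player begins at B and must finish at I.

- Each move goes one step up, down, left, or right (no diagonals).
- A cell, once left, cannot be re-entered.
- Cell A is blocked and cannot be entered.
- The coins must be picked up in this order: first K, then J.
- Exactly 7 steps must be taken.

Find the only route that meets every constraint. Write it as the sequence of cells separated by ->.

The waypoints must appear in the order K, J, with no cell reused.
Route from B: right to C, 2× down (reaching K), left to J, up to F, left to D, down to I — 7 moves in all.
Check: order respected (K at step 3, J at step 4); 7 moves as required.

B -> C -> H -> K -> J -> F -> D -> I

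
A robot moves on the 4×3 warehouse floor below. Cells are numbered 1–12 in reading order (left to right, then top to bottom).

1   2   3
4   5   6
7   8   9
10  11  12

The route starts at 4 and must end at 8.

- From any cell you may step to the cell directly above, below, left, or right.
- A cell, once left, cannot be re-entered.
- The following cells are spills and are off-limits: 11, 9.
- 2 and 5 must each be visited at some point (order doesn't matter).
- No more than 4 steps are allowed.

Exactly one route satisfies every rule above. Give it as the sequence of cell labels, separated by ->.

4 -> 1 -> 2 -> 5 -> 8

The 4-move cap with required stops at 2, 5 leaves no slack for detours.
Route from 4: up 1 to 1, right 1 to 2, down 2 to 8 — 4 moves in all.
Check: all required cells visited; 4 ≤ 4 moves.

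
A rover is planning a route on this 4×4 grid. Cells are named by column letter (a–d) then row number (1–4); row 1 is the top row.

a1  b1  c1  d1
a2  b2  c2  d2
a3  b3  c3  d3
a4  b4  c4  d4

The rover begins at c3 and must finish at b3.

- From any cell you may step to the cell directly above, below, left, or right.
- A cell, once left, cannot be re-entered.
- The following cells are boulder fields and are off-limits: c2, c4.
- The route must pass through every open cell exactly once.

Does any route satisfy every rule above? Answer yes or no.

Cell d4 has only one open neighbour but is neither the start nor the goal, so a Hamiltonian route would have to both enter and leave it through the same neighbour — impossible without revisiting.

no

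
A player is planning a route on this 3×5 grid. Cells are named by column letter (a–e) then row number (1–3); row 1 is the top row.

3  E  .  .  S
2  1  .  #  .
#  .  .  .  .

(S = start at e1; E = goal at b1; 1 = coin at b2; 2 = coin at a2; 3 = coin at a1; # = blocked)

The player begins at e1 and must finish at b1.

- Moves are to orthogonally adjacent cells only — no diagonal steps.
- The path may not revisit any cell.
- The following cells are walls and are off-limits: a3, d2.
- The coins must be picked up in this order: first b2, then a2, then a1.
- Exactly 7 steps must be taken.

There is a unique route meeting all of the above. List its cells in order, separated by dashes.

The waypoints must appear in the order b2, a2, a1, with no cell reused.
Route from e1: left 2 to c1, down 1 to c2, left 2 to a2, up 1 to a1, right 1 to b1 — 7 moves in all.
Check: order respected (1 at step 4, 2 at step 5, 3 at step 6); 7 moves as required.

e1 - d1 - c1 - c2 - b2 - a2 - a1 - b1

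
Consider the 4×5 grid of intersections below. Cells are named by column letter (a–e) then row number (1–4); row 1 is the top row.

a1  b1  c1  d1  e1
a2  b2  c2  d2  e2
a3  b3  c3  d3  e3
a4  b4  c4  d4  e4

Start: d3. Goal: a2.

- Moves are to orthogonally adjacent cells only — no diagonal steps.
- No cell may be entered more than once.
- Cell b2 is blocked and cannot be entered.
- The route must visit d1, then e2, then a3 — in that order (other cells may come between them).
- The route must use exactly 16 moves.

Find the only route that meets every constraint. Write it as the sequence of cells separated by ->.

The waypoints must appear in the order d1, e2, a3, with no cell reused.
Route from d3: up 1 to d2, left 1 to c2, up 1 to c1, right 2 to e1, down 3 to e4, left 2 to c4, up 1 to c3, left 1 to b3, down 1 to b4, left 1 to a4, up 2 to a2 — 16 moves in all.
Check: order respected (d1 at step 4, e2 at step 6, a3 at step 15); 16 moves as required.

d3 -> d2 -> c2 -> c1 -> d1 -> e1 -> e2 -> e3 -> e4 -> d4 -> c4 -> c3 -> b3 -> b4 -> a4 -> a3 -> a2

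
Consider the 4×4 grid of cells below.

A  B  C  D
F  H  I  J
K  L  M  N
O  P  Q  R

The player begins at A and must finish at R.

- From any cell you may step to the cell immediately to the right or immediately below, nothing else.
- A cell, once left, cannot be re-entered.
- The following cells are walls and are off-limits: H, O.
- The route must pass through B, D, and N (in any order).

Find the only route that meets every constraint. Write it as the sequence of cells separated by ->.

Moves only go right or down, so the column and row indices never decrease.
Route from A: 3× right (reaching D), 3× down (reaching R) — 6 moves in all.
Check: all required cells visited.

A -> B -> C -> D -> J -> N -> R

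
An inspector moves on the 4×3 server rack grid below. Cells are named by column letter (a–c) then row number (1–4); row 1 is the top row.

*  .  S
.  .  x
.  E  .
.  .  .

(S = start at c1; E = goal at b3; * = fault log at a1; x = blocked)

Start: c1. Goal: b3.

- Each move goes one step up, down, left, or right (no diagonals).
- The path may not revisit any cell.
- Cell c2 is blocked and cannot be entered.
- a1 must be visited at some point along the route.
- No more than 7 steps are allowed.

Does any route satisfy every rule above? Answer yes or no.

yes

One route that works: c1 → b1 → a1 → a2 → a3 → b3.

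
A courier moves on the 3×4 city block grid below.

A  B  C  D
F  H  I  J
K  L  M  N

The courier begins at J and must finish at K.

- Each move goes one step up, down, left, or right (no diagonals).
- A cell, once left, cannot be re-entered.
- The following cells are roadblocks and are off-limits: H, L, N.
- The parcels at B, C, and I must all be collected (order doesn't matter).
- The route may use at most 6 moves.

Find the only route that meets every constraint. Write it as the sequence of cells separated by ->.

Any route must reach B, C, and I and still end at K within 6 moves, so the order of the required stops is forced.
Route from J: left 1 to I, up 1 to C, left 2 to A, down 2 to K — 6 moves in all.
Check: all required cells visited; 6 ≤ 6 moves.

J -> I -> C -> B -> A -> F -> K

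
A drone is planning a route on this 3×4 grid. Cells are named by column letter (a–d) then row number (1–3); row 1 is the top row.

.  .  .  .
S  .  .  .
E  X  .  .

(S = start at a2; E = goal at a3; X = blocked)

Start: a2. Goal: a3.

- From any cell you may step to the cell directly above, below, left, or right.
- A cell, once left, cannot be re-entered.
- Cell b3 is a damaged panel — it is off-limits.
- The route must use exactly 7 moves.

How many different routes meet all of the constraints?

0

Need simple routes of exactly 7 moves from a2 to a3 (Manhattan distance 1, so 3 moves are spent on a detour and 3 undoing it).
No route satisfies every constraint, so the count is 0.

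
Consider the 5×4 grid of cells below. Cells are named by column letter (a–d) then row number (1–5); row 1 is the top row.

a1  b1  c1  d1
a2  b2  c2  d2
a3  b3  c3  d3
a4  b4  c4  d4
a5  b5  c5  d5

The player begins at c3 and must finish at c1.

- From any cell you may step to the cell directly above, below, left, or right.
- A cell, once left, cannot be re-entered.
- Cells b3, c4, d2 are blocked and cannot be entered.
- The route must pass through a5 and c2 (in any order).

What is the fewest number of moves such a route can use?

12

Any route passes through a5 and c2 in some order between c3 and c1. Summing Manhattan distances along each leg and taking the cheapest ordering (c3 → a5 → c2 → c1) gives a lower bound of 4 + 5 + 1 = 10 moves.
That bound ignores the blocked cells. Measuring each leg by the fewest moves that actually steer around them (c3→c2: 1; c2→a5: 5; a5→c1: 6) raises the lower bound to 12.
A route of 12 moves exists: c3 → d3 → d4 → d5 → c5 → b5 → a5 → a4 → a3 → a2 → b2 → c2 → c1.
Since 12 matches that lower bound, it is optimal.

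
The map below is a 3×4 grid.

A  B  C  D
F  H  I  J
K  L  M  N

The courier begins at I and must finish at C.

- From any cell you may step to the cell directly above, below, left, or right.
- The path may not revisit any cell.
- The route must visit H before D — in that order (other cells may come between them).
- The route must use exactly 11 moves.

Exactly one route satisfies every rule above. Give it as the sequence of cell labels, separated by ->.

The waypoints must appear in the order H, D, with no cell reused.
Route from I: left 1 to H, up 1 to B, left 1 to A, down 2 to K, right 3 to N, up 2 to D, left 1 to C — 11 moves in all.
Check: order respected (H at step 1, D at step 10); 11 moves as required.

I -> H -> B -> A -> F -> K -> L -> M -> N -> J -> D -> C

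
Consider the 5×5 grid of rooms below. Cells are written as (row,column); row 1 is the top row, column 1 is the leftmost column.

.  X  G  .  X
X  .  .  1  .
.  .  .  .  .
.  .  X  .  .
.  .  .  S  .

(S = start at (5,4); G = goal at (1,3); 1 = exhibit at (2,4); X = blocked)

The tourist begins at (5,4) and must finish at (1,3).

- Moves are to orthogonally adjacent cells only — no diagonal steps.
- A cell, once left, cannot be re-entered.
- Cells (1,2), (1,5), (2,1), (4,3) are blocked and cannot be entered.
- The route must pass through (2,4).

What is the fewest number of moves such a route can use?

5

Any route passes through (2,4) somewhere between (5,4) and (1,3). Summing Manhattan distances along the two legs ((5,4) → (2,4) → (1,3)) gives a lower bound of 3 + 2 = 5 moves.
A route of 5 moves achieves this: (5,4) → (4,4) → (3,4) → (2,4) → (1,4) → (1,3).
Since 5 matches the lower bound, it is optimal.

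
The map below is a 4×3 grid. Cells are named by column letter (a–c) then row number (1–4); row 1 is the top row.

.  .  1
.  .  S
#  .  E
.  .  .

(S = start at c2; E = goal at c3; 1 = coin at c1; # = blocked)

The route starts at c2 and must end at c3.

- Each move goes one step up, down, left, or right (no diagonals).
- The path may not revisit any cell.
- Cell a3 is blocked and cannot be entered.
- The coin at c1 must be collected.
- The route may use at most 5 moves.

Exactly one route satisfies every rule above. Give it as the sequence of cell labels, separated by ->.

Any route must reach c1 and still end at c3 within 5 moves, so the order of the required stops is forced.
Route from c2: up to c1, left to b1, 2× down (reaching b3), right to c3 — 5 moves in all.
Check: all required cells visited; 5 ≤ 5 moves.

c2 -> c1 -> b1 -> b2 -> b3 -> c3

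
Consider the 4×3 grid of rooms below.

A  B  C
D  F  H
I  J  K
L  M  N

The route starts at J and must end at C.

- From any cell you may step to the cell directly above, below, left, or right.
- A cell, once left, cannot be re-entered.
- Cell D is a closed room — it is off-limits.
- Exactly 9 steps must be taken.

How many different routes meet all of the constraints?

Need simple routes of exactly 9 moves from J to C (Manhattan distance 3, so 3 moves are spent on a detour and 3 undoing it).
Enumerating: J I L M N K H F B C.
That gives 1 route.

1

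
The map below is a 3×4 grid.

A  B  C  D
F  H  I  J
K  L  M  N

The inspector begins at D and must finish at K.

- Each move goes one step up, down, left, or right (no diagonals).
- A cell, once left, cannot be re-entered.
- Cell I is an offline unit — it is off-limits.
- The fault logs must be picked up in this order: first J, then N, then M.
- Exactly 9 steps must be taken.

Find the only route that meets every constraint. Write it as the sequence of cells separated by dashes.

The waypoints must appear in the order J, N, M, with no cell reused.
Route from D: 2× down (reaching N), 2× left (reaching L), 2× up (reaching B), left to A, 2× down (reaching K) — 9 moves in all.
Check: order respected (J at step 1, N at step 2, M at step 3); 9 moves as required.

D - J - N - M - L - H - B - A - F - K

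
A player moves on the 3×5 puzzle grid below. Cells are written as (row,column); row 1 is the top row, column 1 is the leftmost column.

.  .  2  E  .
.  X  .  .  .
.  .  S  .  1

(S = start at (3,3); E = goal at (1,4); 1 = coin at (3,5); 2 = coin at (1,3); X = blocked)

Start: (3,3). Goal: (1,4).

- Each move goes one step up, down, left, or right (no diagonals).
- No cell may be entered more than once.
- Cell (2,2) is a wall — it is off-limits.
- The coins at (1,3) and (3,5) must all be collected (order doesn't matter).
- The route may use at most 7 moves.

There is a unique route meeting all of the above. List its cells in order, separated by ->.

(3,3) -> (3,4) -> (3,5) -> (2,5) -> (2,4) -> (2,3) -> (1,3) -> (1,4)

The 7-move cap with required stops at (1,3), (3,5) leaves no slack for detours.
Route from (3,3): 2× right (reaching (3,5)), up to (2,5), 2× left (reaching (2,3)), up to (1,3), right to (1,4) — 7 moves in all.
Check: all required cells visited; 7 ≤ 7 moves.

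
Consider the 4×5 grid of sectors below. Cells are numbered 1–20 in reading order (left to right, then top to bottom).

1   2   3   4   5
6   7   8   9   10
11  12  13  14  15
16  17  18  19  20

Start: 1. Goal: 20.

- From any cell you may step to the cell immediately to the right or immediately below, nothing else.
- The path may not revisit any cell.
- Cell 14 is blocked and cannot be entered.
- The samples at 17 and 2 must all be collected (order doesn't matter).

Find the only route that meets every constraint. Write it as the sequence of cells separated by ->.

Moves only go right or down, so the column and row indices never decrease.
Route from 1: right 1 to 2, down 3 to 17, right 3 to 20 — 7 moves in all.
Check: all required cells visited.

1 -> 2 -> 7 -> 12 -> 17 -> 18 -> 19 -> 20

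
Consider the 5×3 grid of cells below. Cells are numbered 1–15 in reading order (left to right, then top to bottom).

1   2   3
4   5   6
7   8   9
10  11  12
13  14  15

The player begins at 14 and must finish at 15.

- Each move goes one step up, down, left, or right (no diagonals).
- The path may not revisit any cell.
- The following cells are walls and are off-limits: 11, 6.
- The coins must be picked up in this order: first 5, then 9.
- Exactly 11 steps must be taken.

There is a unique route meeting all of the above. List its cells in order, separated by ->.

The waypoints must appear in the order 5, 9, with no cell reused.
Route from 14: left 1 to 13, up 4 to 1, right 1 to 2, down 2 to 8, right 1 to 9, down 2 to 15 — 11 moves in all.
Check: order respected (5 at step 7, 9 at step 9); 11 moves as required.

14 -> 13 -> 10 -> 7 -> 4 -> 1 -> 2 -> 5 -> 8 -> 9 -> 12 -> 15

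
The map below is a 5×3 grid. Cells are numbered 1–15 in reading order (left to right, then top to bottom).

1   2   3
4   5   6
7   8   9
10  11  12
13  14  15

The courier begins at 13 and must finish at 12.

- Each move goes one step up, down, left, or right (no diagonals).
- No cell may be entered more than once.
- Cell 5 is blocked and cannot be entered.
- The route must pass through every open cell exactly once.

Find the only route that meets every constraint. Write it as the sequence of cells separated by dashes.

Need to visit all 14 open cells exactly once, starting at 13 and ending at 12.
Cell 6 has only two open neighbours (3 and 9), so the path must pass straight through it: one of those is the cell it's entered from and the other is where it exits.
Route from 13: up 4 to 1, right 2 to 3, down 2 to 9, left 1 to 8, down 2 to 14, right 1 to 15, up 1 to 12 — 13 moves in all.
Check: all 14 open cells covered.

13 - 10 - 7 - 4 - 1 - 2 - 3 - 6 - 9 - 8 - 11 - 14 - 15 - 12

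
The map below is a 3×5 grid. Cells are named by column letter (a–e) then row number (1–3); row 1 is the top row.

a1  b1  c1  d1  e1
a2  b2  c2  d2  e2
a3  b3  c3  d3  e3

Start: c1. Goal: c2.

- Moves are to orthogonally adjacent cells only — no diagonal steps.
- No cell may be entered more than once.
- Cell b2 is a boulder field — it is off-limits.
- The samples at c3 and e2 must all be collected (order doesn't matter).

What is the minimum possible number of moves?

Any route passes through c3 and e2 in some order between c1 and c2. Summing Manhattan distances along each leg and taking the cheapest ordering (c1 → c3 → e2 → c2) gives a lower bound of 2 + 3 + 2 = 7 moves.
A route of 7 moves achieves this: c1 → d1 → d2 → e2 → e3 → d3 → c3 → c2.
Since 7 matches the lower bound, it is optimal.

7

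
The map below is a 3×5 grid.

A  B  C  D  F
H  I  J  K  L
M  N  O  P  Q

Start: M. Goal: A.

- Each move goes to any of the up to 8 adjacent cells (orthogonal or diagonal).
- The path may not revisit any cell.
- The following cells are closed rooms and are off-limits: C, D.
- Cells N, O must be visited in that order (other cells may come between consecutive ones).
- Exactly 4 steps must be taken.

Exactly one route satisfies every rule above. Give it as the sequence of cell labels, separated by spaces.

The waypoints must appear in the order N, O, with no cell reused.
Route from M: 2× right (reaching O), 2× up-left (reaching A) — 4 moves in all.
Check: order respected (N at step 1, O at step 2); 4 moves as required.

M N O I A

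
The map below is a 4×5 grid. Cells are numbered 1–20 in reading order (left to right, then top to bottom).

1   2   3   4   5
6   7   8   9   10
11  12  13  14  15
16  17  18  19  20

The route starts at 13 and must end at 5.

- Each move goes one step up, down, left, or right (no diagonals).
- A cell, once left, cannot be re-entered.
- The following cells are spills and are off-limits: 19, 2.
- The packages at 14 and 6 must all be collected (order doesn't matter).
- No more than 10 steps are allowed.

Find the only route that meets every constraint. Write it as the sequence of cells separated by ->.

13 -> 12 -> 11 -> 6 -> 7 -> 8 -> 9 -> 14 -> 15 -> 10 -> 5

Any route must reach 14 and 6 and still end at 5 within 10 moves, so the order of the required stops is forced.
Route from 13: left 2 to 11, up 1 to 6, right 3 to 9, down 1 to 14, right 1 to 15, up 2 to 5 — 10 moves in all.
Check: all required cells visited; 10 ≤ 10 moves.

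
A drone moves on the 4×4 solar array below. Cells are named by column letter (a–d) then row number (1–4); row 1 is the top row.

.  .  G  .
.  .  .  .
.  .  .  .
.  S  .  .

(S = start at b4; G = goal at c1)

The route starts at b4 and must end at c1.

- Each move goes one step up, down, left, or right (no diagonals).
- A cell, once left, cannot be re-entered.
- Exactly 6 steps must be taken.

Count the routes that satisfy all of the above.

24

Need simple routes of exactly 6 moves from b4 to c1 (Manhattan distance 4, so 1 moves are spent on a detour and 1 undoing it).
Branch systematically from the start, pruning whenever the remaining move budget drops below the Manhattan distance to c1 or differs from it in parity. Grouping the completions by first move — via b3: 9; via a4: 6; via c4: 9 — and summing: 9 + 6 + 9 = 24.
That gives 24 routes.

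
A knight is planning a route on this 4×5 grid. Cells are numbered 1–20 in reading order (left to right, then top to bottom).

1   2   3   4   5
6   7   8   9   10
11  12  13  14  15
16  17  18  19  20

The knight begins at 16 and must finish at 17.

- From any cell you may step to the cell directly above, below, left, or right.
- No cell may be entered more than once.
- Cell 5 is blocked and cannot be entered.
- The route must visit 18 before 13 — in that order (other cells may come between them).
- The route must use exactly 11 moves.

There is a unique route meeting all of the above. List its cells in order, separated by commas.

16, 11, 6, 7, 8, 9, 14, 19, 18, 13, 12, 17

The waypoints must appear in the order 18, 13, with no cell reused.
Route from 16: 2× up (reaching 6), 3× right (reaching 9), 2× down (reaching 19), left to 18, up to 13, left to 12, down to 17 — 11 moves in all.
Check: order respected (18 at step 8, 13 at step 9); 11 moves as required.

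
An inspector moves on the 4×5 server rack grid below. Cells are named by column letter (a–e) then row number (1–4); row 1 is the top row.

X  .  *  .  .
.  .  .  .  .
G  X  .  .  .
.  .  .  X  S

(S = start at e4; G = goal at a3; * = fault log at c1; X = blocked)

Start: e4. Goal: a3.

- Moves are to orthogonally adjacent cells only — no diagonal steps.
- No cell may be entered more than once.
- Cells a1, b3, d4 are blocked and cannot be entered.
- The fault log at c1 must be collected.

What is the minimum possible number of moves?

Any route passes through c1 somewhere between e4 and a3. Summing Manhattan distances along the two legs (e4 → c1 → a3) gives a lower bound of 5 + 4 = 9 moves.
A route of 9 moves achieves this: e4 → e3 → e2 → e1 → d1 → c1 → c2 → b2 → a2 → a3.
Since 9 matches the lower bound, it is optimal.

9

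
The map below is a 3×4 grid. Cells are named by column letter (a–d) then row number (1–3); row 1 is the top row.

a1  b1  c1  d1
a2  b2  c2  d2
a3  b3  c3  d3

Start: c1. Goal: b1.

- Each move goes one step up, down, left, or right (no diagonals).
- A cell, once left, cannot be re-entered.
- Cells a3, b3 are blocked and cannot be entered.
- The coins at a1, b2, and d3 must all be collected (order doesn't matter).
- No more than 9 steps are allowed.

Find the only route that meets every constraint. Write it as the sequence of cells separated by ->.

c1 -> d1 -> d2 -> d3 -> c3 -> c2 -> b2 -> a2 -> a1 -> b1

The 9-move cap with required stops at a1, b2, d3 leaves no slack for detours.
Route from c1: right 1 to d1, down 2 to d3, left 1 to c3, up 1 to c2, left 2 to a2, up 1 to a1, right 1 to b1 — 9 moves in all.
Check: all required cells visited; 9 ≤ 9 moves.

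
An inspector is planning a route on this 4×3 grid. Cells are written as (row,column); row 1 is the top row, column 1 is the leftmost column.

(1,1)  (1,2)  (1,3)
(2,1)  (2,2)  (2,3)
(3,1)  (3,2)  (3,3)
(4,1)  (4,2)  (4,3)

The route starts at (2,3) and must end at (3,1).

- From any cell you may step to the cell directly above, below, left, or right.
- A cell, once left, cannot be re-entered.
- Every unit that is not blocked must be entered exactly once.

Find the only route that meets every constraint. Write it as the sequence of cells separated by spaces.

Need to visit all 12 open cells exactly once, starting at (2,3) and ending at (3,1).
Cell (4,3) has only two open neighbours ((3,3) and (4,2)), so the path must pass straight through it: one of those is the cell it's entered from and the other is where it exits.
Route from (2,3): up 1 to (1,3), left 2 to (1,1), down 1 to (2,1), right 1 to (2,2), down 1 to (3,2), right 1 to (3,3), down 1 to (4,3), left 2 to (4,1), up 1 to (3,1) — 11 moves in all.
Check: all 12 open cells covered.

(2,3) (1,3) (1,2) (1,1) (2,1) (2,2) (3,2) (3,3) (4,3) (4,2) (4,1) (3,1)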